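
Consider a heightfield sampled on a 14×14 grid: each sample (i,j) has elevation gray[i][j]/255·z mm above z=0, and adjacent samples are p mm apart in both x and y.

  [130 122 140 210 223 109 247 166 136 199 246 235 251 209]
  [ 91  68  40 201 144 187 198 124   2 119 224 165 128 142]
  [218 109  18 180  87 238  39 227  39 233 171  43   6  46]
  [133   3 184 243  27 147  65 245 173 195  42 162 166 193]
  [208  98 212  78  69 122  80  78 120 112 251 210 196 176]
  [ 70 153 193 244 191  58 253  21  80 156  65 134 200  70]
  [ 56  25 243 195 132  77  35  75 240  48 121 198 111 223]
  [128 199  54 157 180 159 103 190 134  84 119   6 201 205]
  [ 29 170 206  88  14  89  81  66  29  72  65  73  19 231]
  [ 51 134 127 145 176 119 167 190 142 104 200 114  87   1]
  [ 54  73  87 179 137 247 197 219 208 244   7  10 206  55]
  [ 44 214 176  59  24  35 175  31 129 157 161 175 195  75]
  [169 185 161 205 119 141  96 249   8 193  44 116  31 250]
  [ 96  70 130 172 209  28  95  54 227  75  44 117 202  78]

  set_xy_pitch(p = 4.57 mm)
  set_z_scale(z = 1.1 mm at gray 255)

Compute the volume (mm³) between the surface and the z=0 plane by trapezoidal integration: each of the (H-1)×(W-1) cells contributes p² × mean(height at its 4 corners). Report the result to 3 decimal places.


height_mm = gray/255 × 1.1; cell vol = 4.57² × mean(4 corners)
unit = 4.57² × 1.1 / (4×255) = 0.0225229 mm³ per gray-sum
row 0: Σ corner-gray over 13 cells = 8340  → 187.8412
row 1: Σ corner-gray over 13 cells = 6477  → 145.8810
row 2: Σ corner-gray over 13 cells = 6674  → 150.3180
row 3: Σ corner-gray over 13 cells = 7266  → 163.6516
row 4: Σ corner-gray over 13 cells = 7272  → 163.7868
row 5: Σ corner-gray over 13 cells = 6915  → 155.7461
row 6: Σ corner-gray over 13 cells = 6784  → 152.7956
row 7: Σ corner-gray over 13 cells = 5709  → 128.5834
row 8: Σ corner-gray over 13 cells = 5666  → 127.6149
row 9: Σ corner-gray over 13 cells = 7199  → 162.1426
row 10: Σ corner-gray over 13 cells = 6918  → 155.8136
row 11: Σ corner-gray over 13 cells = 6696  → 150.8135
row 12: Σ corner-gray over 13 cells = 6535  → 147.1874
Σ rows: total corner-gray = 88451  → 1992.1758 mm³

1992.176


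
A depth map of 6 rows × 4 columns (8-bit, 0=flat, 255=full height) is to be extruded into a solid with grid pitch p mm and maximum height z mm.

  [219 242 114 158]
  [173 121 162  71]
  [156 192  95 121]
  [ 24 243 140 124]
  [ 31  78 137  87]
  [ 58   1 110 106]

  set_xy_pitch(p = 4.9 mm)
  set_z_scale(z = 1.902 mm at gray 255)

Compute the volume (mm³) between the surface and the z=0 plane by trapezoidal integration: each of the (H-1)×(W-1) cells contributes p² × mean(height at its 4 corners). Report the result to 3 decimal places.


height_mm = gray/255 × 1.902; cell vol = 4.9² × mean(4 corners)
unit = 4.9² × 1.902 / (4×255) = 0.0447716 mm³ per gray-sum
row 0: Σ corner-gray over 3 cells = 1899  → 85.0212
row 1: Σ corner-gray over 3 cells = 1661  → 74.3656
row 2: Σ corner-gray over 3 cells = 1765  → 79.0219
row 3: Σ corner-gray over 3 cells = 1462  → 65.4561
row 4: Σ corner-gray over 3 cells = 934  → 41.8167
Σ rows: total corner-gray = 7721  → 345.6814 mm³

345.681


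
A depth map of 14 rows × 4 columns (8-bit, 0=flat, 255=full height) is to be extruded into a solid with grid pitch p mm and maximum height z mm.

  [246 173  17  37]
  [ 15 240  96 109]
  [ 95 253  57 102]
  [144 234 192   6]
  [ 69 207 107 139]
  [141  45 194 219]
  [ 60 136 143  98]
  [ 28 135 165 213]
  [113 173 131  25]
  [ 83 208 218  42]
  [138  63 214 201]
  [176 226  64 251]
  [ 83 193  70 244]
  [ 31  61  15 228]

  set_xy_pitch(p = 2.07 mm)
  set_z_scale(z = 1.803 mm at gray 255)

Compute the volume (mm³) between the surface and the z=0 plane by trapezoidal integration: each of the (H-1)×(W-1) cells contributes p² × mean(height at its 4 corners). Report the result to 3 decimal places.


height_mm = gray/255 × 1.803; cell vol = 2.07² × mean(4 corners)
unit = 2.07² × 1.803 / (4×255) = 0.00757419 mm³ per gray-sum
row 0: Σ corner-gray over 3 cells = 1459  → 11.0507
row 1: Σ corner-gray over 3 cells = 1613  → 12.2172
row 2: Σ corner-gray over 3 cells = 1819  → 13.7775
row 3: Σ corner-gray over 3 cells = 1838  → 13.9214
row 4: Σ corner-gray over 3 cells = 1674  → 12.6792
row 5: Σ corner-gray over 3 cells = 1554  → 11.7703
row 6: Σ corner-gray over 3 cells = 1557  → 11.7930
row 7: Σ corner-gray over 3 cells = 1587  → 12.0202
row 8: Σ corner-gray over 3 cells = 1723  → 13.0503
row 9: Σ corner-gray over 3 cells = 1870  → 14.1637
row 10: Σ corner-gray over 3 cells = 1900  → 14.3910
row 11: Σ corner-gray over 3 cells = 1860  → 14.0880
row 12: Σ corner-gray over 3 cells = 1264  → 9.5738
Σ rows: total corner-gray = 21718  → 164.4963 mm³

164.496


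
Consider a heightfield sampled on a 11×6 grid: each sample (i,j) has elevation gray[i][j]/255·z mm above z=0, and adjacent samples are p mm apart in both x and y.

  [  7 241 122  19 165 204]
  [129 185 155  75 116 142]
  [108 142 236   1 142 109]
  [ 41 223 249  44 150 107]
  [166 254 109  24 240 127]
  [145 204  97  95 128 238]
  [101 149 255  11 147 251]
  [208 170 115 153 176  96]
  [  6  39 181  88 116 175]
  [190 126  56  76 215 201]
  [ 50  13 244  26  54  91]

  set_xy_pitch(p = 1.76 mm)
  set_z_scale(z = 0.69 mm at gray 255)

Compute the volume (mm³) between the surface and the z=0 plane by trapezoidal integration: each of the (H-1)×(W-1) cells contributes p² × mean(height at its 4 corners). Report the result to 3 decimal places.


height_mm = gray/255 × 0.69; cell vol = 1.76² × mean(4 corners)
unit = 1.76² × 0.69 / (4×255) = 0.00209544 mm³ per gray-sum
row 0: Σ corner-gray over 5 cells = 2638  → 5.5278
row 1: Σ corner-gray over 5 cells = 2592  → 5.4314
row 2: Σ corner-gray over 5 cells = 2739  → 5.7394
row 3: Σ corner-gray over 5 cells = 3027  → 6.3429
row 4: Σ corner-gray over 5 cells = 2978  → 6.2402
row 5: Σ corner-gray over 5 cells = 2907  → 6.0914
row 6: Σ corner-gray over 5 cells = 3008  → 6.3031
row 7: Σ corner-gray over 5 cells = 2561  → 5.3664
row 8: Σ corner-gray over 5 cells = 2366  → 4.9578
row 9: Σ corner-gray over 5 cells = 2152  → 4.5094
Σ rows: total corner-gray = 26968  → 56.5097 mm³

56.510


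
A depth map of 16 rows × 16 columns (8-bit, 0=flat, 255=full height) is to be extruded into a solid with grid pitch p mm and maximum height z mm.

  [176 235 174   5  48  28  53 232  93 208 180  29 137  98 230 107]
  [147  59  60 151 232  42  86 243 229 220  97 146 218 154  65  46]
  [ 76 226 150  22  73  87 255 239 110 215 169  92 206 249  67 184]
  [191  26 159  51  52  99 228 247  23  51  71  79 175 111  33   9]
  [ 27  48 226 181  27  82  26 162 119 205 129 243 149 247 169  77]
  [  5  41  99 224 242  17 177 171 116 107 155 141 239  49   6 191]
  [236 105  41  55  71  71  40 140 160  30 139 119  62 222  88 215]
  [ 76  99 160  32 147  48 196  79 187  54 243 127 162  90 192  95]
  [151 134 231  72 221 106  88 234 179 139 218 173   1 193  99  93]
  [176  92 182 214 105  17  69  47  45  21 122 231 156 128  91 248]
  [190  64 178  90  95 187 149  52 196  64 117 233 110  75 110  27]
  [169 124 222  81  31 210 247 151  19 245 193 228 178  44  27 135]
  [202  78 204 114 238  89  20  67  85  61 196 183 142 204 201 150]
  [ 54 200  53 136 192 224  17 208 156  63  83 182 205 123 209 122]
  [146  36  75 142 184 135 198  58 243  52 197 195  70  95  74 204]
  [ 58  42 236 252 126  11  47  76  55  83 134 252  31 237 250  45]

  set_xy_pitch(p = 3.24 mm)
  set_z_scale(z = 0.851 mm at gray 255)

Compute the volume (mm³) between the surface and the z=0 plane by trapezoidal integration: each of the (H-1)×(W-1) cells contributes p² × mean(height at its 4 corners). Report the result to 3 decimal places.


height_mm = gray/255 × 0.851; cell vol = 3.24² × mean(4 corners)
unit = 3.24² × 0.851 / (4×255) = 0.00875829 mm³ per gray-sum
row 0: Σ corner-gray over 15 cells = 7980  → 69.8912
row 1: Σ corner-gray over 15 cells = 8777  → 76.8715
row 2: Σ corner-gray over 15 cells = 7590  → 66.4754
row 3: Σ corner-gray over 15 cells = 7140  → 62.5342
row 4: Σ corner-gray over 15 cells = 7894  → 69.1380
row 5: Σ corner-gray over 15 cells = 6901  → 60.4410
row 6: Σ corner-gray over 15 cells = 6940  → 60.7825
row 7: Σ corner-gray over 15 cells = 8223  → 72.0194
row 8: Σ corner-gray over 15 cells = 7884  → 69.0504
row 9: Σ corner-gray over 15 cells = 7121  → 62.3678
row 10: Σ corner-gray over 15 cells = 7961  → 69.7248
row 11: Σ corner-gray over 15 cells = 8420  → 73.7448
row 12: Σ corner-gray over 15 cells = 8394  → 73.5171
row 13: Σ corner-gray over 15 cells = 8136  → 71.2575
row 14: Σ corner-gray over 15 cells = 7625  → 66.7820
Σ rows: total corner-gray = 116986  → 1024.5975 mm³

1024.598


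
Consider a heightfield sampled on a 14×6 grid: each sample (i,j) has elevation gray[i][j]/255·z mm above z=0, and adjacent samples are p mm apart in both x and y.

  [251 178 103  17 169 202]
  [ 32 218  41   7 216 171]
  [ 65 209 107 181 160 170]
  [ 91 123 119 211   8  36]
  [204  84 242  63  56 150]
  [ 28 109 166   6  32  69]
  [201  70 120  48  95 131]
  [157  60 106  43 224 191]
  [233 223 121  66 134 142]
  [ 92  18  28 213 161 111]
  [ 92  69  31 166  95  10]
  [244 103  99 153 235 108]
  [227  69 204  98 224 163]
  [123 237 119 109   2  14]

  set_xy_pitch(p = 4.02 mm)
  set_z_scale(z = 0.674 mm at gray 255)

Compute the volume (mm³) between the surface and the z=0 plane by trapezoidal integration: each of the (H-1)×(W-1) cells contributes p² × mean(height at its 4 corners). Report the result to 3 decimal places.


height_mm = gray/255 × 0.674; cell vol = 4.02² × mean(4 corners)
unit = 4.02² × 0.674 / (4×255) = 0.0106785 mm³ per gray-sum
row 0: Σ corner-gray over 5 cells = 2554  → 27.2730
row 1: Σ corner-gray over 5 cells = 2716  → 29.0029
row 2: Σ corner-gray over 5 cells = 2598  → 27.7428
row 3: Σ corner-gray over 5 cells = 2293  → 24.4859
row 4: Σ corner-gray over 5 cells = 1967  → 21.0047
row 5: Σ corner-gray over 5 cells = 1721  → 18.3778
row 6: Σ corner-gray over 5 cells = 2212  → 23.6209
row 7: Σ corner-gray over 5 cells = 2677  → 28.5864
row 8: Σ corner-gray over 5 cells = 2506  → 26.7604
row 9: Σ corner-gray over 5 cells = 1867  → 19.9368
row 10: Σ corner-gray over 5 cells = 2356  → 25.1586
row 11: Σ corner-gray over 5 cells = 3112  → 33.2316
row 12: Σ corner-gray over 5 cells = 2651  → 28.3088
Σ rows: total corner-gray = 31230  → 333.4908 mm³

333.491


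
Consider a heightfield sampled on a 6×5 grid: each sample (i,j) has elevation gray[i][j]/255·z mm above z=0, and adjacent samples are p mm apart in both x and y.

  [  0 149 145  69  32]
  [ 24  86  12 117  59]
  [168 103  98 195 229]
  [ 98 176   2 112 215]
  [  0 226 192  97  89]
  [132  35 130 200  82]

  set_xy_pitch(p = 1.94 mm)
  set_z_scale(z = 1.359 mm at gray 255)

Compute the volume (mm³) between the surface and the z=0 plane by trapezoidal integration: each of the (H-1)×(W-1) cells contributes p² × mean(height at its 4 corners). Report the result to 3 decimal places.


height_mm = gray/255 × 1.359; cell vol = 1.94² × mean(4 corners)
unit = 1.94² × 1.359 / (4×255) = 0.00501444 mm³ per gray-sum
row 0: Σ corner-gray over 4 cells = 1271  → 6.3734
row 1: Σ corner-gray over 4 cells = 1702  → 8.5346
row 2: Σ corner-gray over 4 cells = 2082  → 10.4401
row 3: Σ corner-gray over 4 cells = 2012  → 10.0891
row 4: Σ corner-gray over 4 cells = 2063  → 10.3448
Σ rows: total corner-gray = 9130  → 45.7819 mm³

45.782


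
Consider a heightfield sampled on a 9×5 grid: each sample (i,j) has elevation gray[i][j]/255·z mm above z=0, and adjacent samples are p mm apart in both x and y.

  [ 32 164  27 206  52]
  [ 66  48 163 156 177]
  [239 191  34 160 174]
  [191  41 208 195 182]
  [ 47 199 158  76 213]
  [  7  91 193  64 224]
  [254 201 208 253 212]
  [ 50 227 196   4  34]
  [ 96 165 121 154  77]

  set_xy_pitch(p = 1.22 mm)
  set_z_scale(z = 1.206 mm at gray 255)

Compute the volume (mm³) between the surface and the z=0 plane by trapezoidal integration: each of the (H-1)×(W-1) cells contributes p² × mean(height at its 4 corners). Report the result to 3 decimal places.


32.266

height_mm = gray/255 × 1.206; cell vol = 1.22² × mean(4 corners)
unit = 1.22² × 1.206 / (4×255) = 0.00175981 mm³ per gray-sum
row 0: Σ corner-gray over 4 cells = 1855  → 3.2645
row 1: Σ corner-gray over 4 cells = 2160  → 3.8012
row 2: Σ corner-gray over 4 cells = 2444  → 4.3010
row 3: Σ corner-gray over 4 cells = 2387  → 4.2007
row 4: Σ corner-gray over 4 cells = 2053  → 3.6129
row 5: Σ corner-gray over 4 cells = 2717  → 4.7814
row 6: Σ corner-gray over 4 cells = 2728  → 4.8008
row 7: Σ corner-gray over 4 cells = 1991  → 3.5038
Σ rows: total corner-gray = 18335  → 32.2662 mm³


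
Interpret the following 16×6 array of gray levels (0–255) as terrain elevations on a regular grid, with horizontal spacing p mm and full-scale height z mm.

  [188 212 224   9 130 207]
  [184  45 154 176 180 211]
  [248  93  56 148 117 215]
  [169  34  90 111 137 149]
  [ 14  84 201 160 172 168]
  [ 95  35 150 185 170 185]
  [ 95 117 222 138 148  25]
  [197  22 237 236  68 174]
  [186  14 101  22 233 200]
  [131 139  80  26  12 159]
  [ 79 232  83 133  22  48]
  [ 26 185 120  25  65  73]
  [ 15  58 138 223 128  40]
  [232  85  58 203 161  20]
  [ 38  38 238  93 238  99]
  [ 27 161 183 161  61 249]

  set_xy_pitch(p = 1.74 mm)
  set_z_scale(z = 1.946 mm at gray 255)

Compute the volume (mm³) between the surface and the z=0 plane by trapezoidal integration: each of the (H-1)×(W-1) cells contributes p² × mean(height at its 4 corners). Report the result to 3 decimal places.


height_mm = gray/255 × 1.946; cell vol = 1.74² × mean(4 corners)
unit = 1.74² × 1.946 / (4×255) = 0.00577619 mm³ per gray-sum
row 0: Σ corner-gray over 5 cells = 3050  → 17.6174
row 1: Σ corner-gray over 5 cells = 2796  → 16.1502
row 2: Σ corner-gray over 5 cells = 2353  → 13.5914
row 3: Σ corner-gray over 5 cells = 2478  → 14.3134
row 4: Σ corner-gray over 5 cells = 2776  → 16.0347
row 5: Σ corner-gray over 5 cells = 2730  → 15.7690
row 6: Σ corner-gray over 5 cells = 2867  → 16.5603
row 7: Σ corner-gray over 5 cells = 2623  → 15.1509
row 8: Σ corner-gray over 5 cells = 1930  → 11.1480
row 9: Σ corner-gray over 5 cells = 1871  → 10.8072
row 10: Σ corner-gray over 5 cells = 1956  → 11.2982
row 11: Σ corner-gray over 5 cells = 2038  → 11.7719
row 12: Σ corner-gray over 5 cells = 2415  → 13.9495
row 13: Σ corner-gray over 5 cells = 2617  → 15.1163
row 14: Σ corner-gray over 5 cells = 2759  → 15.9365
Σ rows: total corner-gray = 37259  → 215.2149 mm³

215.215


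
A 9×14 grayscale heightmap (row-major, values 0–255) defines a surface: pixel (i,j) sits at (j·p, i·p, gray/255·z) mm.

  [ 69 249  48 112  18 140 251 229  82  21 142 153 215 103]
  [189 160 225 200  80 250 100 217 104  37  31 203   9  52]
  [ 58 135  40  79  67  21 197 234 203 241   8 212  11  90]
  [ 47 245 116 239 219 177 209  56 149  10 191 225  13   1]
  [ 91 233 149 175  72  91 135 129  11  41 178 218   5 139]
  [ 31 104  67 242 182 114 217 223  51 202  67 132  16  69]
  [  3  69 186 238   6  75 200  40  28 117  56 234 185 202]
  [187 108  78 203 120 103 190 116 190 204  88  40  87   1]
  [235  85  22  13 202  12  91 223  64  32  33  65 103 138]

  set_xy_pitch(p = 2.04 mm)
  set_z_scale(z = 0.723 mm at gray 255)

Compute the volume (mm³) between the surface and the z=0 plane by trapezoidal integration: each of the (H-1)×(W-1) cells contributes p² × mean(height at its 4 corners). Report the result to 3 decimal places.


height_mm = gray/255 × 0.723; cell vol = 2.04² × mean(4 corners)
unit = 2.04² × 0.723 / (4×255) = 0.00294984 mm³ per gray-sum
row 0: Σ corner-gray over 13 cells = 6965  → 20.5456
row 1: Σ corner-gray over 13 cells = 6517  → 19.2241
row 2: Σ corner-gray over 13 cells = 6790  → 20.0294
row 3: Σ corner-gray over 13 cells = 6850  → 20.2064
row 4: Σ corner-gray over 13 cells = 6438  → 18.9911
row 5: Σ corner-gray over 13 cells = 6407  → 18.8996
row 6: Σ corner-gray over 13 cells = 6315  → 18.6282
row 7: Σ corner-gray over 13 cells = 5505  → 16.2389
Σ rows: total corner-gray = 51787  → 152.7634 mm³

152.763


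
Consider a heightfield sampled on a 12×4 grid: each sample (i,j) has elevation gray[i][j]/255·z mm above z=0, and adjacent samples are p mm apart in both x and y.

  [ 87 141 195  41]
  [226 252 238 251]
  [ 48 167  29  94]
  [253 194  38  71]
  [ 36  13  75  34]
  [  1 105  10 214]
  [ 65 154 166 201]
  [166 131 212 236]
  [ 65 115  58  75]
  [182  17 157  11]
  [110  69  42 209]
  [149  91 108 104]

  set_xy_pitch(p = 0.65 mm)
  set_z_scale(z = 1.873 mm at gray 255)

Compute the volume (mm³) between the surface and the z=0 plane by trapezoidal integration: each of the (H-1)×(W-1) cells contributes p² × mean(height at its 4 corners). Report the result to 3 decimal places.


height_mm = gray/255 × 1.873; cell vol = 0.65² × mean(4 corners)
unit = 0.65² × 1.873 / (4×255) = 0.000775826 mm³ per gray-sum
row 0: Σ corner-gray over 3 cells = 2257  → 1.7510
row 1: Σ corner-gray over 3 cells = 1991  → 1.5447
row 2: Σ corner-gray over 3 cells = 1322  → 1.0256
row 3: Σ corner-gray over 3 cells = 1034  → 0.8022
row 4: Σ corner-gray over 3 cells = 691  → 0.5361
row 5: Σ corner-gray over 3 cells = 1351  → 1.0481
row 6: Σ corner-gray over 3 cells = 1994  → 1.5470
row 7: Σ corner-gray over 3 cells = 1574  → 1.2212
row 8: Σ corner-gray over 3 cells = 1027  → 0.7968
row 9: Σ corner-gray over 3 cells = 1082  → 0.8394
row 10: Σ corner-gray over 3 cells = 1192  → 0.9248
Σ rows: total corner-gray = 15515  → 12.0369 mm³

12.037


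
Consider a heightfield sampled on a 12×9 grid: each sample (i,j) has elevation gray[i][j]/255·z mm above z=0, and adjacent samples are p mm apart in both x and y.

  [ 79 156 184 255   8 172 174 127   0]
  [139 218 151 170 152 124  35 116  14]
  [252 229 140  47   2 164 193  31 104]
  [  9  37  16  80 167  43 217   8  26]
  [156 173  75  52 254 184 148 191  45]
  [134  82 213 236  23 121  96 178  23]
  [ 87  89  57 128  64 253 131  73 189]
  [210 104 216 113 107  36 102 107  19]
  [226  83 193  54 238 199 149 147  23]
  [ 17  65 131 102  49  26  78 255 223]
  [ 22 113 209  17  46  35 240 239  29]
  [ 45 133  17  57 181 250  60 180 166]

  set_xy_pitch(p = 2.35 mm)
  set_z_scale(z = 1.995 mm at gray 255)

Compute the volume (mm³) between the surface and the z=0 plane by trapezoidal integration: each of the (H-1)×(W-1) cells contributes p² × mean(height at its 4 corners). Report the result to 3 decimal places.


height_mm = gray/255 × 1.995; cell vol = 2.35² × mean(4 corners)
unit = 2.35² × 1.995 / (4×255) = 0.0108014 mm³ per gray-sum
row 0: Σ corner-gray over 8 cells = 4316  → 46.6187
row 1: Σ corner-gray over 8 cells = 4053  → 43.7779
row 2: Σ corner-gray over 8 cells = 3139  → 33.9055
row 3: Σ corner-gray over 8 cells = 3526  → 38.0856
row 4: Σ corner-gray over 8 cells = 4410  → 47.6340
row 5: Σ corner-gray over 8 cells = 3921  → 42.3521
row 6: Σ corner-gray over 8 cells = 3665  → 39.5870
row 7: Σ corner-gray over 8 cells = 4174  → 45.0849
row 8: Σ corner-gray over 8 cells = 4027  → 43.4971
row 9: Σ corner-gray over 8 cells = 3501  → 37.8156
row 10: Σ corner-gray over 8 cells = 3816  → 41.2180
Σ rows: total corner-gray = 42548  → 459.5763 mm³

459.576


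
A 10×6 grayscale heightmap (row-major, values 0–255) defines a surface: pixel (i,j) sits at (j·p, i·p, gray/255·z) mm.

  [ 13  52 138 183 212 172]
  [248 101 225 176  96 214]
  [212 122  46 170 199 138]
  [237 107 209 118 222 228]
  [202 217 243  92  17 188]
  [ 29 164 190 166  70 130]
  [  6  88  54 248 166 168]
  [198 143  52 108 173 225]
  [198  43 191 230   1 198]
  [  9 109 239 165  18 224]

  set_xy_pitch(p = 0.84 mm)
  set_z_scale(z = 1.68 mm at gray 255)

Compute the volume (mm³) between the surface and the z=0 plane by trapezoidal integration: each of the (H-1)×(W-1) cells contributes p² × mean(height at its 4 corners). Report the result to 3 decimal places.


height_mm = gray/255 × 1.68; cell vol = 0.84² × mean(4 corners)
unit = 0.84² × 1.68 / (4×255) = 0.00116216 mm³ per gray-sum
row 0: Σ corner-gray over 5 cells = 3013  → 3.5016
row 1: Σ corner-gray over 5 cells = 3082  → 3.5818
row 2: Σ corner-gray over 5 cells = 3201  → 3.7201
row 3: Σ corner-gray over 5 cells = 3305  → 3.8410
row 4: Σ corner-gray over 5 cells = 2867  → 3.3319
row 5: Σ corner-gray over 5 cells = 2625  → 3.0507
row 6: Σ corner-gray over 5 cells = 2661  → 3.0925
row 7: Σ corner-gray over 5 cells = 2701  → 3.1390
row 8: Σ corner-gray over 5 cells = 2621  → 3.0460
Σ rows: total corner-gray = 26076  → 30.3046 mm³

30.305


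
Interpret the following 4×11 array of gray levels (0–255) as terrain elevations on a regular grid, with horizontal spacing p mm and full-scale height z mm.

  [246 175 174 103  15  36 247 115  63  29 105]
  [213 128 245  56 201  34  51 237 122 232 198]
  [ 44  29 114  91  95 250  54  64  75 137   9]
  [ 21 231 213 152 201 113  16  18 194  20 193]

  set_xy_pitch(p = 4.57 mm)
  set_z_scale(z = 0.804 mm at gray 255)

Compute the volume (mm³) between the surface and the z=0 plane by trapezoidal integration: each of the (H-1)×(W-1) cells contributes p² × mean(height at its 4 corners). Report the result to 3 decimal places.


height_mm = gray/255 × 0.804; cell vol = 4.57² × mean(4 corners)
unit = 4.57² × 0.804 / (4×255) = 0.0164622 mm³ per gray-sum
row 0: Σ corner-gray over 10 cells = 5288  → 87.0522
row 1: Σ corner-gray over 10 cells = 4894  → 80.5661
row 2: Σ corner-gray over 10 cells = 4401  → 72.4502
Σ rows: total corner-gray = 14583  → 240.0685 mm³

240.068


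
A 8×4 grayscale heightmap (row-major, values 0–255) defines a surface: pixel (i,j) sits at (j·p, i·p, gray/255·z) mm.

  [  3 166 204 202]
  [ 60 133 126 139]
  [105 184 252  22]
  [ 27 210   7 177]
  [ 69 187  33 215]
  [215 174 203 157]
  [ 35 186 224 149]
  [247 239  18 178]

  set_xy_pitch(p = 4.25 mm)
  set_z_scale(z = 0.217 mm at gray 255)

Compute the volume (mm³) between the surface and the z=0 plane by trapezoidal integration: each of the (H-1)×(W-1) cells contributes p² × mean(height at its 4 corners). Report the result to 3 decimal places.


height_mm = gray/255 × 0.217; cell vol = 4.25² × mean(4 corners)
unit = 4.25² × 0.217 / (4×255) = 0.00384271 mm³ per gray-sum
row 0: Σ corner-gray over 3 cells = 1662  → 6.3866
row 1: Σ corner-gray over 3 cells = 1716  → 6.5941
row 2: Σ corner-gray over 3 cells = 1637  → 6.2905
row 3: Σ corner-gray over 3 cells = 1362  → 5.2338
row 4: Σ corner-gray over 3 cells = 1850  → 7.1090
row 5: Σ corner-gray over 3 cells = 2130  → 8.1850
row 6: Σ corner-gray over 3 cells = 1943  → 7.4664
Σ rows: total corner-gray = 12300  → 47.2653 mm³

47.265


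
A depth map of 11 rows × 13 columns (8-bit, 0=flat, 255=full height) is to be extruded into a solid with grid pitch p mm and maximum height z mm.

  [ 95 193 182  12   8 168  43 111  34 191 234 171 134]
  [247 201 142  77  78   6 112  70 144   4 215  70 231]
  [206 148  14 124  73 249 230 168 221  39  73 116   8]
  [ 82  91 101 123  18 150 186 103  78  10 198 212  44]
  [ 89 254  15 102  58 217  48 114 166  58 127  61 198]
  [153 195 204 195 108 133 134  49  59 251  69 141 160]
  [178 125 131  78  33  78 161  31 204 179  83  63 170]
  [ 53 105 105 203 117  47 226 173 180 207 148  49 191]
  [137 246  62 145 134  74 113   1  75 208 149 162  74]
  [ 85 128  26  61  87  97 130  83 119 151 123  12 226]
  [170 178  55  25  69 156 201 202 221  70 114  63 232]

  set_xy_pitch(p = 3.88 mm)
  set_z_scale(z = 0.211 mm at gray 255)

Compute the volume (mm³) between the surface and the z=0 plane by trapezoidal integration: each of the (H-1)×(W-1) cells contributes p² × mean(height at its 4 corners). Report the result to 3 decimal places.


180.477

height_mm = gray/255 × 0.211; cell vol = 3.88² × mean(4 corners)
unit = 3.88² × 0.211 / (4×255) = 0.00311419 mm³ per gray-sum
row 0: Σ corner-gray over 12 cells = 5639  → 17.5609
row 1: Σ corner-gray over 12 cells = 5840  → 18.1869
row 2: Σ corner-gray over 12 cells = 5790  → 18.0312
row 3: Σ corner-gray over 12 cells = 5393  → 16.7949
row 4: Σ corner-gray over 12 cells = 6116  → 19.0464
row 5: Σ corner-gray over 12 cells = 6069  → 18.9000
row 6: Σ corner-gray over 12 cells = 6044  → 18.8222
row 7: Σ corner-gray over 12 cells = 6313  → 19.6599
row 8: Σ corner-gray over 12 cells = 5294  → 16.4865
row 9: Σ corner-gray over 12 cells = 5455  → 16.9879
Σ rows: total corner-gray = 57953  → 180.4769 mm³


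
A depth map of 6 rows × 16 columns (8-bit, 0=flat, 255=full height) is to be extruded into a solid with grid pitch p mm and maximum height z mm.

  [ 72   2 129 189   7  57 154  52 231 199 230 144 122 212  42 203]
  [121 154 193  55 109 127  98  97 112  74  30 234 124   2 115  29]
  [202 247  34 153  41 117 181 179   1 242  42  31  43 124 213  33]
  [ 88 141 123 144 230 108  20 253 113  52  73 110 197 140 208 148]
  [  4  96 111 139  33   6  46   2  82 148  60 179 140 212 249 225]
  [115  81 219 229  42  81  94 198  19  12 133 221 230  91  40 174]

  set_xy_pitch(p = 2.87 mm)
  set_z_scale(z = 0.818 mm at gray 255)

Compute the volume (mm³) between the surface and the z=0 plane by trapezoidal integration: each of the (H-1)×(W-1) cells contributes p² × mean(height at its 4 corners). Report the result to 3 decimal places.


height_mm = gray/255 × 0.818; cell vol = 2.87² × mean(4 corners)
unit = 2.87² × 0.818 / (4×255) = 0.00660567 mm³ per gray-sum
row 0: Σ corner-gray over 15 cells = 7013  → 46.3256
row 1: Σ corner-gray over 15 cells = 6729  → 44.4496
row 2: Σ corner-gray over 15 cells = 7591  → 50.1436
row 3: Σ corner-gray over 15 cells = 7295  → 48.1884
row 4: Σ corner-gray over 15 cells = 6904  → 45.6056
Σ rows: total corner-gray = 35532  → 234.7127 mm³

234.713


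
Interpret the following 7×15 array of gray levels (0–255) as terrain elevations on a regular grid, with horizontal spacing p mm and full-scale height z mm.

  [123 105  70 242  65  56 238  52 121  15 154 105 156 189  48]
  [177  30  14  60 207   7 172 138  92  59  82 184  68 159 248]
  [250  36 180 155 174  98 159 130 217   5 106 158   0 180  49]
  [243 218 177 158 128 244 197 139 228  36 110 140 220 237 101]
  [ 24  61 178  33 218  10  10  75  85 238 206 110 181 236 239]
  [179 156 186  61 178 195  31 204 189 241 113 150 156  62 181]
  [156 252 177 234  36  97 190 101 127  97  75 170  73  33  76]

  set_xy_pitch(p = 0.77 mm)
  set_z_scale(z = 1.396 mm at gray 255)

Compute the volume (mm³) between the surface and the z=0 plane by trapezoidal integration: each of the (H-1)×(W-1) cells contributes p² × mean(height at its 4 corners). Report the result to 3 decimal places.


36.439

height_mm = gray/255 × 1.396; cell vol = 0.77² × mean(4 corners)
unit = 0.77² × 1.396 / (4×255) = 0.000811459 mm³ per gray-sum
row 0: Σ corner-gray over 14 cells = 6276  → 5.0927
row 1: Σ corner-gray over 14 cells = 6464  → 5.2453
row 2: Σ corner-gray over 14 cells = 8303  → 6.7375
row 3: Σ corner-gray over 14 cells = 8353  → 6.7781
row 4: Σ corner-gray over 14 cells = 7749  → 6.2880
row 5: Σ corner-gray over 14 cells = 7760  → 6.2969
Σ rows: total corner-gray = 44905  → 36.4386 mm³


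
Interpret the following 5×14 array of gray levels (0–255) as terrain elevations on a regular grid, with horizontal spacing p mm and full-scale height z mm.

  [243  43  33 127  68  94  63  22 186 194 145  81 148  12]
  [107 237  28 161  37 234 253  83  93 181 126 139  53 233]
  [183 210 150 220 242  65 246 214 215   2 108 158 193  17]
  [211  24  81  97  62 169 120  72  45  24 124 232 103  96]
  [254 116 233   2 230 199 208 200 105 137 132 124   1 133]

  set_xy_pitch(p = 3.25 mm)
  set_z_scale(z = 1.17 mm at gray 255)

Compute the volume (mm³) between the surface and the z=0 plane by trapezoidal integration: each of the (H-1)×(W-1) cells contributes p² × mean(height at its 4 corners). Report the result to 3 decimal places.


height_mm = gray/255 × 1.17; cell vol = 3.25² × mean(4 corners)
unit = 3.25² × 1.17 / (4×255) = 0.0121158 mm³ per gray-sum
row 0: Σ corner-gray over 13 cells = 6253  → 75.7602
row 1: Σ corner-gray over 13 cells = 7836  → 94.9395
row 2: Σ corner-gray over 13 cells = 6859  → 83.1023
row 3: Σ corner-gray over 13 cells = 6374  → 77.2262
Σ rows: total corner-gray = 27322  → 331.0281 mm³

331.028


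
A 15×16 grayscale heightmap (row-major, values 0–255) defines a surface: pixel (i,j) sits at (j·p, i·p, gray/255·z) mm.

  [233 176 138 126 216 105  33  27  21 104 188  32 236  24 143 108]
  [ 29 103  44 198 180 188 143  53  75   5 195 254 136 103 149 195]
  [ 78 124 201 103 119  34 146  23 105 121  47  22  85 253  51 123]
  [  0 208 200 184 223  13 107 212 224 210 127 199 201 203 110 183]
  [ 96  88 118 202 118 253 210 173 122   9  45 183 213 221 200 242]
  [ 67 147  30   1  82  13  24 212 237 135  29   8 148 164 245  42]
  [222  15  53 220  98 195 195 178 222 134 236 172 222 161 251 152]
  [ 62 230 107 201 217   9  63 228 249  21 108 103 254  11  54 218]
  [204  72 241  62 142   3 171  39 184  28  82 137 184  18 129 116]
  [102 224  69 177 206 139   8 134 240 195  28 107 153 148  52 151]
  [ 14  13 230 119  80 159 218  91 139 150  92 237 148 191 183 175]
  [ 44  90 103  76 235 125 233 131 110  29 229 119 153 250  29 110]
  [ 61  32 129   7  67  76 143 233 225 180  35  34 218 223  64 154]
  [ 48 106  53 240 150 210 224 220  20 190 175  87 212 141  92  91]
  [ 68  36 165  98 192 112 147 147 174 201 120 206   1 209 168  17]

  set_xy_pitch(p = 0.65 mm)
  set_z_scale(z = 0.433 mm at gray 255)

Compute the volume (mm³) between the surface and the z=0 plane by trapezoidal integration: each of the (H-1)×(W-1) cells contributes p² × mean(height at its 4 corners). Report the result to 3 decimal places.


20.092

height_mm = gray/255 × 0.433; cell vol = 0.65² × mean(4 corners)
unit = 0.65² × 0.433 / (4×255) = 0.000179355 mm³ per gray-sum
row 0: Σ corner-gray over 15 cells = 7355  → 1.3192
row 1: Σ corner-gray over 15 cells = 6945  → 1.2456
row 2: Σ corner-gray over 15 cells = 8094  → 1.4517
row 3: Σ corner-gray over 15 cells = 9673  → 1.7349
row 4: Σ corner-gray over 15 cells = 7707  → 1.3823
row 5: Σ corner-gray over 15 cells = 8137  → 1.4594
row 6: Σ corner-gray over 15 cells = 9068  → 1.6264
row 7: Σ corner-gray over 15 cells = 7294  → 1.3082
row 8: Σ corner-gray over 15 cells = 7317  → 1.3123
row 9: Σ corner-gray over 15 cells = 8302  → 1.4890
row 10: Σ corner-gray over 15 cells = 8267  → 1.4827
row 11: Σ corner-gray over 15 cells = 7525  → 1.3496
row 12: Σ corner-gray over 15 cells = 7926  → 1.4216
row 13: Σ corner-gray over 15 cells = 8416  → 1.5095
Σ rows: total corner-gray = 112026  → 20.0925 mm³


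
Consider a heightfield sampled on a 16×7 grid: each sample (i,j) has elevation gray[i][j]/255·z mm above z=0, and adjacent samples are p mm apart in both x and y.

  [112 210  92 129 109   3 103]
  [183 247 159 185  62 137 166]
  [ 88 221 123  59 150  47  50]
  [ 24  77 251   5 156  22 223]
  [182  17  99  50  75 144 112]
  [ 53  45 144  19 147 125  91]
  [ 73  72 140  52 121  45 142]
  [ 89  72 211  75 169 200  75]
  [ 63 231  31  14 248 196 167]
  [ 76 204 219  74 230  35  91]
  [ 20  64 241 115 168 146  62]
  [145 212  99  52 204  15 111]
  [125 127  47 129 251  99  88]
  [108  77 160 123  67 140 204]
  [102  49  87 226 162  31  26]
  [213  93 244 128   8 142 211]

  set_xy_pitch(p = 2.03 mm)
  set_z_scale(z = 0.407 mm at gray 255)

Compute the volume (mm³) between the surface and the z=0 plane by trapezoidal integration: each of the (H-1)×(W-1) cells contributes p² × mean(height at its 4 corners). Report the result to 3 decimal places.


height_mm = gray/255 × 0.407; cell vol = 2.03² × mean(4 corners)
unit = 2.03² × 0.407 / (4×255) = 0.00164432 mm³ per gray-sum
row 0: Σ corner-gray over 6 cells = 3230  → 5.3112
row 1: Σ corner-gray over 6 cells = 3267  → 5.3720
row 2: Σ corner-gray over 6 cells = 2607  → 4.2867
row 3: Σ corner-gray over 6 cells = 2333  → 3.8362
row 4: Σ corner-gray over 6 cells = 2168  → 3.5649
row 5: Σ corner-gray over 6 cells = 2179  → 3.5830
row 6: Σ corner-gray over 6 cells = 2693  → 4.4282
row 7: Σ corner-gray over 6 cells = 3288  → 5.4065
row 8: Σ corner-gray over 6 cells = 3361  → 5.5266
row 9: Σ corner-gray over 6 cells = 3241  → 5.3292
row 10: Σ corner-gray over 6 cells = 2970  → 4.8836
row 11: Σ corner-gray over 6 cells = 2939  → 4.8327
row 12: Σ corner-gray over 6 cells = 2965  → 4.8754
row 13: Σ corner-gray over 6 cells = 2684  → 4.4134
row 14: Σ corner-gray over 6 cells = 2892  → 4.7554
Σ rows: total corner-gray = 42817  → 70.4048 mm³

70.405


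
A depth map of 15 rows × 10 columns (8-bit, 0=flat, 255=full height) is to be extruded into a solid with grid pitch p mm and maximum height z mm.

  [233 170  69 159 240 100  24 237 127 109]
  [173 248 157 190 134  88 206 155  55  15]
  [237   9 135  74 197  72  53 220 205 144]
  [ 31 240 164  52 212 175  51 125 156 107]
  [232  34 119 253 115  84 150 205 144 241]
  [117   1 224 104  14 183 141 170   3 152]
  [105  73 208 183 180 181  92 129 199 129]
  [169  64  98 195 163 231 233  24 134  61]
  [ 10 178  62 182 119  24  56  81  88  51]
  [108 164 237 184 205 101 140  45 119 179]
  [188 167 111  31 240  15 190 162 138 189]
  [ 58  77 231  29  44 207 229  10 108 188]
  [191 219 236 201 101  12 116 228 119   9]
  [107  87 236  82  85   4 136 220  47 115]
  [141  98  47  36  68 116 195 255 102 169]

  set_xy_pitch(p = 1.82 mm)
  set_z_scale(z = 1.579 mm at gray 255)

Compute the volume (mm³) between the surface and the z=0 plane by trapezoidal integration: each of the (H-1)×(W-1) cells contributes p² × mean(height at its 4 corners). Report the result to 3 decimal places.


341.394

height_mm = gray/255 × 1.579; cell vol = 1.82² × mean(4 corners)
unit = 1.82² × 1.579 / (4×255) = 0.00512773 mm³ per gray-sum
row 0: Σ corner-gray over 9 cells = 5248  → 26.9103
row 1: Σ corner-gray over 9 cells = 4965  → 25.4592
row 2: Σ corner-gray over 9 cells = 4799  → 24.6080
row 3: Σ corner-gray over 9 cells = 5169  → 26.5052
row 4: Σ corner-gray over 9 cells = 4630  → 23.7414
row 5: Σ corner-gray over 9 cells = 4673  → 23.9619
row 6: Σ corner-gray over 9 cells = 5238  → 26.8590
row 7: Σ corner-gray over 9 cells = 4155  → 21.3057
row 8: Σ corner-gray over 9 cells = 4318  → 22.1415
row 9: Σ corner-gray over 9 cells = 5162  → 26.4693
row 10: Σ corner-gray over 9 cells = 4601  → 23.5927
row 11: Σ corner-gray over 9 cells = 4780  → 24.5105
row 12: Σ corner-gray over 9 cells = 4680  → 23.9978
row 13: Σ corner-gray over 9 cells = 4160  → 21.3313
Σ rows: total corner-gray = 66578  → 341.3937 mm³


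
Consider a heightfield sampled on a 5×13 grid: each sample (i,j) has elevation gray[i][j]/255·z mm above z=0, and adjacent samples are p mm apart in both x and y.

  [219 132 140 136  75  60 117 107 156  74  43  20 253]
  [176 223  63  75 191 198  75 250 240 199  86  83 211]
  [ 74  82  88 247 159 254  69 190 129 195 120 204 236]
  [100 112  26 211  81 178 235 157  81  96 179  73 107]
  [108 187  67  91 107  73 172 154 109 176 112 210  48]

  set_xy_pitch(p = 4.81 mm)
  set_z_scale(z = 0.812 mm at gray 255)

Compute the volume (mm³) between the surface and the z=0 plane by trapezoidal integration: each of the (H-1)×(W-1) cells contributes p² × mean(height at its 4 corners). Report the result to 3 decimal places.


height_mm = gray/255 × 0.812; cell vol = 4.81² × mean(4 corners)
unit = 4.81² × 0.812 / (4×255) = 0.0184182 mm³ per gray-sum
row 0: Σ corner-gray over 12 cells = 6345  → 116.8632
row 1: Σ corner-gray over 12 cells = 7537  → 138.8176
row 2: Σ corner-gray over 12 cells = 6849  → 126.1459
row 3: Σ corner-gray over 12 cells = 6137  → 113.0322
Σ rows: total corner-gray = 26868  → 494.8589 mm³

494.859


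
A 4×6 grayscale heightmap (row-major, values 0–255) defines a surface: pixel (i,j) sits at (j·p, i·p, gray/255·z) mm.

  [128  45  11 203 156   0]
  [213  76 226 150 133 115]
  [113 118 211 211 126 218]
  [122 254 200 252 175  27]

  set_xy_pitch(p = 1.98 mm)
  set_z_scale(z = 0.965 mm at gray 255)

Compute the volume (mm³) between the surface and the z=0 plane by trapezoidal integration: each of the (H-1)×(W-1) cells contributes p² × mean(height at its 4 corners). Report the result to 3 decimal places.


34.089

height_mm = gray/255 × 0.965; cell vol = 1.98² × mean(4 corners)
unit = 1.98² × 0.965 / (4×255) = 0.00370901 mm³ per gray-sum
row 0: Σ corner-gray over 5 cells = 2456  → 9.1093
row 1: Σ corner-gray over 5 cells = 3161  → 11.7242
row 2: Σ corner-gray over 5 cells = 3574  → 13.2560
Σ rows: total corner-gray = 9191  → 34.0895 mm³


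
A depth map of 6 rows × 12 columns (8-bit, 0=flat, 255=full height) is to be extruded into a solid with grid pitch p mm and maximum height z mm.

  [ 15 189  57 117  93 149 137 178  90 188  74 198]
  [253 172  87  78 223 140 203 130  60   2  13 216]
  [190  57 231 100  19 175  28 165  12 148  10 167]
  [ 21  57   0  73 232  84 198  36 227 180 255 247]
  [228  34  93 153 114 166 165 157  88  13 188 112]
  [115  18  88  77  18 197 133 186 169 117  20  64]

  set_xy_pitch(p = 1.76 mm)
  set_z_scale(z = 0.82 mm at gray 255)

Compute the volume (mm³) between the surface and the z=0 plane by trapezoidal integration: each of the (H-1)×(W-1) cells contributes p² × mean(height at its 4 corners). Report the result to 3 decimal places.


65.030

height_mm = gray/255 × 0.82; cell vol = 1.76² × mean(4 corners)
unit = 1.76² × 0.82 / (4×255) = 0.00249023 mm³ per gray-sum
row 0: Σ corner-gray over 11 cells = 5442  → 13.5518
row 1: Σ corner-gray over 11 cells = 4932  → 12.2818
row 2: Σ corner-gray over 11 cells = 5199  → 12.9467
row 3: Σ corner-gray over 11 cells = 5634  → 14.0299
row 4: Σ corner-gray over 11 cells = 4907  → 12.2195
Σ rows: total corner-gray = 26114  → 65.0298 mm³


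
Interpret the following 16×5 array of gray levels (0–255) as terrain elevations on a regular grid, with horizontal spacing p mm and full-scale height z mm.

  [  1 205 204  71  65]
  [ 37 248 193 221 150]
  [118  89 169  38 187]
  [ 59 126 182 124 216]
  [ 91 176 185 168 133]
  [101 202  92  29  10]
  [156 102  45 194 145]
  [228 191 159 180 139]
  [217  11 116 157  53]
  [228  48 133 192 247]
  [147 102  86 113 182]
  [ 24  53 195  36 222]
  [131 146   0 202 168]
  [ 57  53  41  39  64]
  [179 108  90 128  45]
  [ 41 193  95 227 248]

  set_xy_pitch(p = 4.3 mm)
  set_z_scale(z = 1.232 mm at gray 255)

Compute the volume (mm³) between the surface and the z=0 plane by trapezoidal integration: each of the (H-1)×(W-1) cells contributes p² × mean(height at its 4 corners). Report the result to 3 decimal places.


680.286

height_mm = gray/255 × 1.232; cell vol = 4.3² × mean(4 corners)
unit = 4.3² × 1.232 / (4×255) = 0.022333 mm³ per gray-sum
row 0: Σ corner-gray over 4 cells = 2537  → 56.6589
row 1: Σ corner-gray over 4 cells = 2408  → 53.7779
row 2: Σ corner-gray over 4 cells = 2036  → 45.4700
row 3: Σ corner-gray over 4 cells = 2421  → 54.0682
row 4: Σ corner-gray over 4 cells = 2039  → 45.5370
row 5: Σ corner-gray over 4 cells = 1740  → 38.8595
row 6: Σ corner-gray over 4 cells = 2410  → 53.8226
row 7: Σ corner-gray over 4 cells = 2265  → 50.5843
row 8: Σ corner-gray over 4 cells = 2059  → 45.9837
row 9: Σ corner-gray over 4 cells = 2152  → 48.0607
row 10: Σ corner-gray over 4 cells = 1745  → 38.9711
row 11: Σ corner-gray over 4 cells = 1809  → 40.4004
row 12: Σ corner-gray over 4 cells = 1382  → 30.8642
row 13: Σ corner-gray over 4 cells = 1263  → 28.2066
row 14: Σ corner-gray over 4 cells = 2195  → 49.0210
Σ rows: total corner-gray = 30461  → 680.2861 mm³


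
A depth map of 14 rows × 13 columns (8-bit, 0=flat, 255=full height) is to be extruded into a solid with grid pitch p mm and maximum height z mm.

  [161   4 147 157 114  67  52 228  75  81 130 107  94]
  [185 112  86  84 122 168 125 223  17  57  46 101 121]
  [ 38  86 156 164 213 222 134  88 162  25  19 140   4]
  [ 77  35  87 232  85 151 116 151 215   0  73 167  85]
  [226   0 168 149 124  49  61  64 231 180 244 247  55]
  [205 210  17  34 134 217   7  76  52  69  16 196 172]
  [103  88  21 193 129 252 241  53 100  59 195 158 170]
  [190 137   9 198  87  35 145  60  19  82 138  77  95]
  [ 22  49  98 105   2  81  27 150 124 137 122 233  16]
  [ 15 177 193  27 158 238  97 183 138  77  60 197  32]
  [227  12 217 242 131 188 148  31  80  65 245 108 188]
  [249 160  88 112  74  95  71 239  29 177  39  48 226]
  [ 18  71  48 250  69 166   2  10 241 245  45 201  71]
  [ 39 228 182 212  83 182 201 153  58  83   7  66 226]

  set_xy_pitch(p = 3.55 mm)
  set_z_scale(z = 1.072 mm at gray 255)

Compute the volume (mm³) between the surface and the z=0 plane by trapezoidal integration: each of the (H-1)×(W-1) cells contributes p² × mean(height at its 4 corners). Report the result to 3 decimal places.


971.466

height_mm = gray/255 × 1.072; cell vol = 3.55² × mean(4 corners)
unit = 3.55² × 1.072 / (4×255) = 0.013245 mm³ per gray-sum
row 0: Σ corner-gray over 12 cells = 5167  → 68.4368
row 1: Σ corner-gray over 12 cells = 5448  → 72.1587
row 2: Σ corner-gray over 12 cells = 5646  → 74.7812
row 3: Σ corner-gray over 12 cells = 6101  → 80.8076
row 4: Σ corner-gray over 12 cells = 5748  → 76.1321
row 5: Σ corner-gray over 12 cells = 5684  → 75.2845
row 6: Σ corner-gray over 12 cells = 5510  → 72.9798
row 7: Σ corner-gray over 12 cells = 4553  → 60.3044
row 8: Σ corner-gray over 12 cells = 5431  → 71.9335
row 9: Σ corner-gray over 12 cells = 6486  → 85.9069
row 10: Σ corner-gray over 12 cells = 6088  → 80.6354
row 11: Σ corner-gray over 12 cells = 5524  → 73.1653
row 12: Σ corner-gray over 12 cells = 5960  → 78.9401
Σ rows: total corner-gray = 73346  → 971.4663 mm³
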